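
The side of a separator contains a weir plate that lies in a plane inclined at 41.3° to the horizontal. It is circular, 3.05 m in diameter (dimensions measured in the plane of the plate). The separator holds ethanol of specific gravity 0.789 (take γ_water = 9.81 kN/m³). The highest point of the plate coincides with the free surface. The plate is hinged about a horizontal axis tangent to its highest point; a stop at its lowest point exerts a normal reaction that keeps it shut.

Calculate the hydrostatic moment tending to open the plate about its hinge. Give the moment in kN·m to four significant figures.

γ = 0.789 × 9.81 = 7.74009 kN/m³.
Let θ = 41.3° be the plate's angle to the horizontal; measure y along the incline from where the plane meets the free surface. Vertical depth h = y·sinθ with sinθ = 0.660002.
The centroid is at the centre, 1.525 m below the top of the plate, so y_c = 1.525 m and h_c = 1.525 × 0.660002 = 1.0065 m.
A = π(1.525)² = 7.30617 m².
Resultant F = γ·h_c·A = 7.74009 × 1.0065 × 7.30617 = 56.918 kN.
I_c = πr⁴/4 = π × 1.525⁴/4 = 4.24785 m⁴.
Centre of pressure: y_p = y_c + I_c/(y_c·A) = 1.525 + 4.24785/(1.525 × 7.30617) = 1.525 + 0.38125 = 1.90625 m along the plane.
The resultant acts 1.525 + 0.38125 = 1.90625 m (along the plate) below the hinge at the top edge, so the moment about the hinge is M = F × 1.90625 = 56.918 × 1.90625 = 108.5 kN·m.

M ≈ 108.5 kN·m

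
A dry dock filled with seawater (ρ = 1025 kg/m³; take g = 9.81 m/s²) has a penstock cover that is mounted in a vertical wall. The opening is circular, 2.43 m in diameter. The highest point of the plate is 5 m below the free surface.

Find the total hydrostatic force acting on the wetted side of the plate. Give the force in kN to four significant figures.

F ≈ 289.8 kN

γ = ρg = 1025 × 9.81 / 1000 = 10.05525 kN/m³.
The centroid is at the centre, 1.215 m below the top of the plate, so the centroid depth is h_c = 5 + 1.215 = 6.215 m.
A = π(1.215)² = 4.6377 m².
Resultant F = γ·h_c·A = 10.05525 × 6.215 × 4.6377 = 289.826 kN.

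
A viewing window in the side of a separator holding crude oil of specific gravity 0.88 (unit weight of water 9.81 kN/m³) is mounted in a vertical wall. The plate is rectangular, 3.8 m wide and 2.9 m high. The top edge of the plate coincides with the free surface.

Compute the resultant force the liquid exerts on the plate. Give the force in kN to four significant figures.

F ≈ 137.9 kN

γ = 0.88 × 9.81 = 8.6328 kN/m³.
The centroid lies 2.9/2 = 1.45 m below the top edge, so the centroid depth is h_c = 1.45 m.
A = 3.8 × 2.9 = 11.02 m².
Resultant F = γ·h_c·A = 8.6328 × 1.45 × 11.02 = 137.944 kN.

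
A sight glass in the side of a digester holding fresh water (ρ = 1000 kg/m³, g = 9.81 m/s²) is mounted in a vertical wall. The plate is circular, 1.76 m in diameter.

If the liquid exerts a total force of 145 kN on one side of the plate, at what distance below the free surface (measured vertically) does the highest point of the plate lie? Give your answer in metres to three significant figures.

γ = ρg = 1000 × 9.81 = 9810 N/m³ = 9.81 kN/m³.
A = π(0.88)² = 2.43285 m².
From F = γ·h_c·A, the centroid depth is h_c = 145/(9.81 × 2.43285) = 6.07552 m.
The centroid is at the centre, 0.88 m below the top of the plate, so the highest point sits at h_top = 6.07552 − 0.88 = 5.19552 m below the surface.

d_top ≈ 5.20 m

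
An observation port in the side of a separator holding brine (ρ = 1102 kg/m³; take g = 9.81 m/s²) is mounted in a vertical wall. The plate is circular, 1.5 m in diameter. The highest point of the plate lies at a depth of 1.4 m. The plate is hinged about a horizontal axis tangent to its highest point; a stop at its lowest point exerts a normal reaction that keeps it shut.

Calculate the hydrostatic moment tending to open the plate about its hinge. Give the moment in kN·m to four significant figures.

γ = ρg = 1102 × 9.81 / 1000 = 10.81062 kN/m³.
The centroid is at the centre, 0.75 m below the top of the plate, so the centroid depth is h_c = 1.4 + 0.75 = 2.15 m.
A = π(0.75)² = 1.76715 m².
Resultant F = γ·h_c·A = 10.81062 × 2.15 × 1.76715 = 41.0736 kN.
I_c = πr⁴/4 = π × 0.75⁴/4 = 0.248505 m⁴.
Centre of pressure: y_p = y_c + I_c/(y_c·A) = 2.15 + 0.248505/(2.15 × 1.76715) = 2.15 + 0.0654069 = 2.21541 m along the plane.
The resultant acts 0.75 + 0.0654069 = 0.815407 m (along the plate) below the hinge at the top edge, so the moment about the hinge is M = F × 0.815407 = 41.0736 × 0.815407 = 33.4917 kN·m.

M ≈ 33.49 kN·m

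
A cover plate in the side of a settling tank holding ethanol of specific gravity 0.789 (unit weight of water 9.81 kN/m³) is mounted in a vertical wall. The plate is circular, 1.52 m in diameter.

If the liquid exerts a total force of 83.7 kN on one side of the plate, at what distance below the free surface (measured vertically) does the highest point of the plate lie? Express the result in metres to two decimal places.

d_top ≈ 5.20 m

γ = 0.789 × 9.81 = 7.74009 kN/m³.
A = π(0.76)² = 1.81458 m².
From F = γ·h_c·A, the centroid depth is h_c = 83.7/(7.74009 × 1.81458) = 5.95941 m.
The centroid is at the centre, 0.76 m below the top of the plate, so the highest point sits at h_top = 5.95941 − 0.76 = 5.19941 m below the surface.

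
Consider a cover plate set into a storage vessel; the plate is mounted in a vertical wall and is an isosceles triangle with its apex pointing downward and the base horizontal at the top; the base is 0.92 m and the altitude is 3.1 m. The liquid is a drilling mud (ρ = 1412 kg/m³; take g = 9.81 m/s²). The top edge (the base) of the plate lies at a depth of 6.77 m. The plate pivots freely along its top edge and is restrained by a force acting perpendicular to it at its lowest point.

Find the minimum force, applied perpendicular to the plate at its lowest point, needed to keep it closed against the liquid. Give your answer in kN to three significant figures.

P ≈ 54.8 kN

γ = ρg = 1412 × 9.81 / 1000 = 13.85172 kN/m³.
With the apex down, the centroid sits h/3 = 3.1/3 = 1.03333 m below the base (the top edge), so the centroid depth is h_c = 6.77 + 1.03333 = 7.80333 m.
A = ½ × 0.92 × 3.1 = 1.426 m².
Resultant F = γ·h_c·A = 13.85172 × 7.80333 × 1.426 = 154.136 kN.
I_c = b·h³/36 = 0.92 × 3.1³/36 = 0.761326 m⁴.
Centre of pressure: y_p = y_c + I_c/(y_c·A) = 7.80333 + 0.761326/(7.80333 × 1.426) = 7.80333 + 0.0684181 = 7.87175 m along the plane.
The resultant acts 1.03333 + 0.0684181 = 1.10175 m (along the plate) below the hinge at the top edge, so the moment about the hinge is M = F × 1.10175 = 154.136 × 1.10175 = 169.819 kN·m.
A normal force at the bottom, 3.1 m from the hinge, must supply this moment: P = 169.819/3.1 = 54.7803 kN.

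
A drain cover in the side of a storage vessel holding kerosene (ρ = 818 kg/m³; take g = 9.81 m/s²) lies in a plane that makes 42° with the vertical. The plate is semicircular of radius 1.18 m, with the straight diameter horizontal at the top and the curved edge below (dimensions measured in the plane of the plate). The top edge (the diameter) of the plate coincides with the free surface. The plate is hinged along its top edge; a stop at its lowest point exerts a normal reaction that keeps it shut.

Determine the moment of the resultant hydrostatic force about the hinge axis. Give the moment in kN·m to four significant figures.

M ≈ 4.540 kN·m

γ = ρg = 818 × 9.81 / 1000 = 8.02458 kN/m³.
The plate makes 42° with the vertical, i.e. θ = 90° − 42° = 48° to the horizontal. Measuring y along the incline from the free-surface line, vertical depth h = y·sinθ with sinθ = 0.743145.
The centroid of a semicircle lies 4r/(3π) = 0.500808 m from the diameter, here below the top edge, so y_c = 0.500808 m and h_c = 0.500808 × 0.743145 = 0.372173 m.
A = πr²/2 = π × 1.18²/2 = 2.18718 m².
Resultant F = γ·h_c·A = 8.02458 × 0.372173 × 2.18718 = 6.53208 kN.
I_c = (π/8 − 8/(9π))·r⁴ = 0.109757 × 1.18⁴ = 0.212794 m⁴.
Centre of pressure: y_p = y_c + I_c/(y_c·A) = 0.500808 + 0.212794/(0.500808 × 2.18718) = 0.500808 + 0.194269 = 0.695077 m along the plane.
The resultant acts 0.500808 + 0.194269 = 0.695077 m (along the plate) below the hinge at the top edge, so the moment about the hinge is M = F × 0.695077 = 6.53208 × 0.695077 = 4.5403 kN·m.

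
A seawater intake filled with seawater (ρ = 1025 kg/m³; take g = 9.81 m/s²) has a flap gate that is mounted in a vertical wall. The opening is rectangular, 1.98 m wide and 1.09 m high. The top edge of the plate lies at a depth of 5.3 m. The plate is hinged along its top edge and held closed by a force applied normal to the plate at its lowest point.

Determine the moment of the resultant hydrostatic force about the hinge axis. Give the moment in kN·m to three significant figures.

M ≈ 71.3 kN·m

γ = ρg = 1025 × 9.81 / 1000 = 10.05525 kN/m³.
The centroid lies 1.09/2 = 0.545 m below the top edge, so the centroid depth is h_c = 5.3 + 0.545 = 5.845 m.
A = 1.98 × 1.09 = 2.1582 m².
Resultant F = γ·h_c·A = 10.05525 × 5.845 × 2.1582 = 126.844 kN.
I_c = b·h³/12 = 1.98 × 1.09³/12 = 0.21368 m⁴.
Centre of pressure: y_p = y_c + I_c/(y_c·A) = 5.845 + 0.21368/(5.845 × 2.1582) = 5.845 + 0.016939 = 5.86194 m along the plane.
The resultant acts 0.545 + 0.016939 = 0.561939 m (along the plate) below the hinge at the top edge, so the moment about the hinge is M = F × 0.561939 = 126.844 × 0.561939 = 71.2786 kN·m.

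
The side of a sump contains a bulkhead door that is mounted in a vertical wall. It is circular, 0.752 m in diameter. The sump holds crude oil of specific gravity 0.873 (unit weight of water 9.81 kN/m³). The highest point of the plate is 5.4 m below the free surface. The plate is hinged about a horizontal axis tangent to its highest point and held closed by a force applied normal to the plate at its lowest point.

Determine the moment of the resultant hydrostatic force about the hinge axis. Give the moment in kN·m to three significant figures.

M ≈ 8.40 kN·m

γ = 0.873 × 9.81 = 8.56413 kN/m³.
The centroid is at the centre, 0.376 m below the top of the plate, so the centroid depth is h_c = 5.4 + 0.376 = 5.776 m.
A = π(0.376)² = 0.444146 m².
Resultant F = γ·h_c·A = 8.56413 × 5.776 × 0.444146 = 21.9703 kN.
I_c = πr⁴/4 = π × 0.376⁴/4 = 0.0156979 m⁴.
Centre of pressure: y_p = y_c + I_c/(y_c·A) = 5.776 + 0.0156979/(5.776 × 0.444146) = 5.776 + 0.00611912 = 5.78212 m along the plane.
The resultant acts 0.376 + 0.00611912 = 0.382119 m (along the plate) below the hinge at the top edge, so the moment about the hinge is M = F × 0.382119 = 21.9703 × 0.382119 = 8.39527 kN·m.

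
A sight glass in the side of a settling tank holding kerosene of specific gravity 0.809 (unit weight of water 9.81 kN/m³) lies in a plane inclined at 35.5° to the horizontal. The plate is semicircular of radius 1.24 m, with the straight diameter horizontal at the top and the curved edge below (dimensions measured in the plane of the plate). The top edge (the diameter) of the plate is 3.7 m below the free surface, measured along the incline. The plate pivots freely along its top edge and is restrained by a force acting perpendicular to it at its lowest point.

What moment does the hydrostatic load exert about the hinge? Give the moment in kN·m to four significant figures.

γ = 0.809 × 9.81 = 7.93629 kN/m³.
Let θ = 35.5° be the plate's angle to the horizontal; measure y along the incline from where the plane meets the free surface. Vertical depth h = y·sinθ with sinθ = 0.580703.
The centroid of a semicircle lies 4r/(3π) = 0.526272 m from the diameter, here below the top edge, so y_c = 3.7 + 0.526272 = 4.22627 m and h_c = 4.22627 × 0.580703 = 2.45421 m.
A = πr²/2 = π × 1.24²/2 = 2.41526 m².
Resultant F = γ·h_c·A = 7.93629 × 2.45421 × 2.41526 = 47.0428 kN.
I_c = (π/8 − 8/(9π))·r⁴ = 0.109757 × 1.24⁴ = 0.259489 m⁴.
Centre of pressure: y_p = y_c + I_c/(y_c·A) = 4.22627 + 0.259489/(4.22627 × 2.41526) = 4.22627 + 0.0254213 = 4.25169 m along the plane.
The resultant acts 0.526272 + 0.0254213 = 0.551693 m (along the plate) below the hinge at the top edge, so the moment about the hinge is M = F × 0.551693 = 47.0428 × 0.551693 = 25.9532 kN·m.

M ≈ 25.95 kN·m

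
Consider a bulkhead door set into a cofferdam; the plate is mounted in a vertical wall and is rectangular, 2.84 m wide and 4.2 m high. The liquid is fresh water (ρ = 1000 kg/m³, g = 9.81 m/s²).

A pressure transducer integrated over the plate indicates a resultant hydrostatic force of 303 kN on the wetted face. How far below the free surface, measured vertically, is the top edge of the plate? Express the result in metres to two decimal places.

γ = ρg = 1000 × 9.81 = 9810 N/m³ = 9.81 kN/m³.
A = 2.84 × 4.2 = 11.928 m².
From F = γ·h_c·A, the centroid depth is h_c = 303/(9.81 × 11.928) = 2.58944 m.
The centroid lies 4.2/2 = 2.1 m below the top edge, so the top edge sits at h_top = 2.58944 − 2.1 = 0.48944 m below the surface.

d_top ≈ 0.49 m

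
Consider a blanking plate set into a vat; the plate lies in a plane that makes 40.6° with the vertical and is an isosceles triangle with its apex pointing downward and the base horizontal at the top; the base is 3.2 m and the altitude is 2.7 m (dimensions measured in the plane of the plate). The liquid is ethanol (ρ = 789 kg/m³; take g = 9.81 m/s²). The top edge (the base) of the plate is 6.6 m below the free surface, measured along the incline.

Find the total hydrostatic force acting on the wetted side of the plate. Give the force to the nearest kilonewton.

F ≈ 190 kN

γ = ρg = 789 × 9.81 / 1000 = 7.74009 kN/m³.
The plate makes 40.6° with the vertical, i.e. θ = 90° − 40.6° = 49.4° to the horizontal. Measuring y along the incline from the free-surface line, vertical depth h = y·sinθ with sinθ = 0.759271.
With the apex down, the centroid sits h/3 = 2.7/3 = 0.9 m below the base (the top edge), so y_c = 6.6 + 0.9 = 7.5 m and h_c = 7.5 × 0.759271 = 5.69453 m.
A = ½ × 3.2 × 2.7 = 4.32 m².
Resultant F = γ·h_c·A = 7.74009 × 5.69453 × 4.32 = 190.409 kN.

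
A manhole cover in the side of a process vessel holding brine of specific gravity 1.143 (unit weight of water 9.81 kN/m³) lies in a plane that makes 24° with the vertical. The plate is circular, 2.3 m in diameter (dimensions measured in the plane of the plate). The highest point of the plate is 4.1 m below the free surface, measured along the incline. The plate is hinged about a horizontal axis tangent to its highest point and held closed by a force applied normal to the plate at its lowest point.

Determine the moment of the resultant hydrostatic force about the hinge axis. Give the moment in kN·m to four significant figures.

M ≈ 271.0 kN·m

γ = 1.143 × 9.81 = 11.21283 kN/m³.
The plate makes 24° with the vertical, i.e. θ = 90° − 24° = 66° to the horizontal. Measuring y along the incline from the free-surface line, vertical depth h = y·sinθ with sinθ = 0.913545.
The centroid is at the centre, 1.15 m below the top of the plate, so y_c = 4.1 + 1.15 = 5.25 m and h_c = 5.25 × 0.913545 = 4.79611 m.
A = π(1.15)² = 4.15476 m².
Resultant F = γ·h_c·A = 11.21283 × 4.79611 × 4.15476 = 223.435 kN.
I_c = πr⁴/4 = π × 1.15⁴/4 = 1.37367 m⁴.
Centre of pressure: y_p = y_c + I_c/(y_c·A) = 5.25 + 1.37367/(5.25 × 4.15476) = 5.25 + 0.0629763 = 5.31298 m along the plane.
The resultant acts 1.15 + 0.0629763 = 1.21298 m (along the plate) below the hinge at the top edge, so the moment about the hinge is M = F × 1.21298 = 223.435 × 1.21298 = 271.022 kN·m.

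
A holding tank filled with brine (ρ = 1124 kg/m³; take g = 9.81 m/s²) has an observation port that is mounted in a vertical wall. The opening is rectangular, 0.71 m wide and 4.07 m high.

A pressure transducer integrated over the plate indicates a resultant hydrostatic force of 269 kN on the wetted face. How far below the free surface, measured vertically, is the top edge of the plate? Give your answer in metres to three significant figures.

d_top ≈ 6.41 m

γ = ρg = 1124 × 9.81 / 1000 = 11.02644 kN/m³.
A = 0.71 × 4.07 = 2.8897 m².
From F = γ·h_c·A, the centroid depth is h_c = 269/(11.02644 × 2.8897) = 8.44237 m.
The centroid lies 4.07/2 = 2.035 m below the top edge, so the top edge sits at h_top = 8.44237 − 2.035 = 6.40737 m below the surface.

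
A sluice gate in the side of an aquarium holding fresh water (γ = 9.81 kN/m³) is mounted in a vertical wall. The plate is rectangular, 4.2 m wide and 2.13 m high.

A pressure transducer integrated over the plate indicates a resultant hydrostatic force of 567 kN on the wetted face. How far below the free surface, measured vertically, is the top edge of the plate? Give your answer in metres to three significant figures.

γ = 9.81 kN/m³.
A = 4.2 × 2.13 = 8.946 m².
From F = γ·h_c·A, the centroid depth is h_c = 567/(9.81 × 8.946) = 6.46078 m.
The centroid lies 2.13/2 = 1.065 m below the top edge, so the top edge sits at h_top = 6.46078 − 1.065 = 5.39578 m below the surface.

d_top ≈ 5.40 m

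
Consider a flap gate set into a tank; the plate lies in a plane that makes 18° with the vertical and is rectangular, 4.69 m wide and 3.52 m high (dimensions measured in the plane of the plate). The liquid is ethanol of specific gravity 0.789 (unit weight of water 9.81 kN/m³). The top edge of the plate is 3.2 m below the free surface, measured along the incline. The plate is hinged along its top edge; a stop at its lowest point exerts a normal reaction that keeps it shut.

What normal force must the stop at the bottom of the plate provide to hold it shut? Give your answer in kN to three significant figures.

P ≈ 337 kN

γ = 0.789 × 9.81 = 7.74009 kN/m³.
The plate makes 18° with the vertical, i.e. θ = 90° − 18° = 72° to the horizontal. Measuring y along the incline from the free-surface line, vertical depth h = y·sinθ with sinθ = 0.951057.
The centroid lies 3.52/2 = 1.76 m below the top edge, so y_c = 3.2 + 1.76 = 4.96 m and h_c = 4.96 × 0.951057 = 4.71724 m.
A = 4.69 × 3.52 = 16.5088 m².
Resultant F = γ·h_c·A = 7.74009 × 4.71724 × 16.5088 = 602.767 kN.
I_c = b·h³/12 = 4.69 × 3.52³/12 = 17.0459 m⁴.
Centre of pressure: y_p = y_c + I_c/(y_c·A) = 4.96 + 17.0459/(4.96 × 16.5088) = 4.96 + 0.208172 = 5.16817 m along the plane.
The resultant acts 1.76 + 0.208172 = 1.96817 m (along the plate) below the hinge at the top edge, so the moment about the hinge is M = F × 1.96817 = 602.767 × 1.96817 = 1186.35 kN·m.
A normal force at the bottom, 3.52 m from the hinge, must supply this moment: P = 1186.35/3.52 = 337.031 kN.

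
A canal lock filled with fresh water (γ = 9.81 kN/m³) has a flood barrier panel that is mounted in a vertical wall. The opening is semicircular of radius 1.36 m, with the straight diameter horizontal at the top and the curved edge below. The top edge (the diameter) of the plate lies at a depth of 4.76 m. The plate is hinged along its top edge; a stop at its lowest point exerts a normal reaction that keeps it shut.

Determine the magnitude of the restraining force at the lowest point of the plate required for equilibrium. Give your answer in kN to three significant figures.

γ = 9.81 kN/m³.
The centroid of a semicircle lies 4r/(3π) = 0.577202 m from the diameter, here below the top edge, so the centroid depth is h_c = 4.76 + 0.577202 = 5.3372 m.
A = πr²/2 = π × 1.36²/2 = 2.90534 m².
Resultant F = γ·h_c·A = 9.81 × 5.3372 × 2.90534 = 152.118 kN.
I_c = (π/8 − 8/(9π))·r⁴ = 0.109757 × 1.36⁴ = 0.375481 m⁴.
Centre of pressure: y_p = y_c + I_c/(y_c·A) = 5.3372 + 0.375481/(5.3372 × 2.90534) = 5.3372 + 0.0242146 = 5.36141 m along the plane.
The resultant acts 0.577202 + 0.0242146 = 0.601417 m (along the plate) below the hinge at the top edge, so the moment about the hinge is M = F × 0.601417 = 152.118 × 0.601417 = 91.4864 kN·m.
A normal force at the bottom, 1.36 m from the hinge, must supply this moment: P = 91.4864/1.36 = 67.2694 kN.

P ≈ 67.3 kN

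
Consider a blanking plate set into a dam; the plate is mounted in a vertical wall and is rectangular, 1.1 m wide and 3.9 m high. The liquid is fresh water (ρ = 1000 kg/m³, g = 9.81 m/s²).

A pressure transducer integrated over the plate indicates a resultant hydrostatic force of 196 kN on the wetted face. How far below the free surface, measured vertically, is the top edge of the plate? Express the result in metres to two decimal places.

d_top ≈ 2.71 m

γ = ρg = 1000 × 9.81 = 9810 N/m³ = 9.81 kN/m³.
A = 1.1 × 3.9 = 4.29 m².
From F = γ·h_c·A, the centroid depth is h_c = 196/(9.81 × 4.29) = 4.65725 m.
The centroid lies 3.9/2 = 1.95 m below the top edge, so the top edge sits at h_top = 4.65725 − 1.95 = 2.70725 m below the surface.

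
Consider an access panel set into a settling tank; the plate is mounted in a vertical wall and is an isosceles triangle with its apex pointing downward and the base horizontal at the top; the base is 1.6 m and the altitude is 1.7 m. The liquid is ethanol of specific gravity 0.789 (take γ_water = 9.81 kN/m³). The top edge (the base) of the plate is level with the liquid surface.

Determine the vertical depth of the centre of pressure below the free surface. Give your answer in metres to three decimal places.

h_p = 0.850 m

γ = 0.789 × 9.81 = 7.74009 kN/m³.
With the apex down, the centroid sits h/3 = 1.7/3 = 0.566667 m below the base (the top edge), so the centroid depth is h_c = 0.566667 m.
A = ½ × 1.6 × 1.7 = 1.36 m².
Resultant F = γ·h_c·A = 7.74009 × 0.566667 × 1.36 = 5.96503 kN.
I_c = b·h³/36 = 1.6 × 1.7³/36 = 0.218356 m⁴.
Centre of pressure: y_p = y_c + I_c/(y_c·A) = 0.566667 + 0.218356/(0.566667 × 1.36) = 0.566667 + 0.283334 = 0.850001 m along the plane.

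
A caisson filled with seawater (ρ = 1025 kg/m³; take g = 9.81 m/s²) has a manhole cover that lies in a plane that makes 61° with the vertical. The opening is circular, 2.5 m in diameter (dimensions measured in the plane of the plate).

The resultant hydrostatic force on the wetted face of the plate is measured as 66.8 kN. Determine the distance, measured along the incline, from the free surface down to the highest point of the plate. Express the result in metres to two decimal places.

y_top ≈ 1.54 m

γ = ρg = 1025 × 9.81 / 1000 = 10.05525 kN/m³.
A = π(1.25)² = 4.90874 m².
From F = γ·h_c·A, the centroid depth is h_c = 66.8/(10.05525 × 4.90874) = 1.35336 m.
The plate makes 61° with the vertical, i.e. θ = 90° − 61° = 29° to the horizontal. Measuring y along the incline from the free-surface line, vertical depth h = y·sinθ with sinθ = 0.484810.
Along the incline, y_c = h_c/sinθ = 1.35336/0.484810 = 2.79153 m.
The centroid is at the centre, 1.25 m below the top of the plate, so the highest point sits at y_top = 2.79153 − 1.25 = 1.54153 m along the incline.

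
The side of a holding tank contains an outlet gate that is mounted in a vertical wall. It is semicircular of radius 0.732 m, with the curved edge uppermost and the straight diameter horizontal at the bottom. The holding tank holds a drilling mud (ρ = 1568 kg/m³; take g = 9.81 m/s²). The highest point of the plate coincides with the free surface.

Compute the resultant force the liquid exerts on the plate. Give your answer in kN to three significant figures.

F ≈ 5.45 kN

γ = ρg = 1568 × 9.81 / 1000 = 15.38208 kN/m³.
The centroid lies 4r/(3π) = 0.31067 m above the diameter, so r − 4r/(3π) = 0.732 − 0.31067 = 0.42133 m below the topmost point, so the centroid depth is h_c = 0.42133 m.
A = πr²/2 = π × 0.732²/2 = 0.84167 m².
Resultant F = γ·h_c·A = 15.38208 × 0.42133 × 0.84167 = 5.45481 kN.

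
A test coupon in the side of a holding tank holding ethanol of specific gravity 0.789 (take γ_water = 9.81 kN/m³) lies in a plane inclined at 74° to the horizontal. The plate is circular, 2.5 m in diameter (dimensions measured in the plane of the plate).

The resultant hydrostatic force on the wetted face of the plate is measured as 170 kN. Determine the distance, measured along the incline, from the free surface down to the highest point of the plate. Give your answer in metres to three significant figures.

y_top ≈ 3.40 m

γ = 0.789 × 9.81 = 7.74009 kN/m³.
A = π(1.25)² = 4.90874 m².
From F = γ·h_c·A, the centroid depth is h_c = 170/(7.74009 × 4.90874) = 4.47438 m.
Let θ = 74° be the plate's angle to the horizontal; measure y along the incline from where the plane meets the free surface. Vertical depth h = y·sinθ with sinθ = 0.961262.
Along the incline, y_c = h_c/sinθ = 4.47438/0.961262 = 4.65469 m.
The centroid is at the centre, 1.25 m below the top of the plate, so the highest point sits at y_top = 4.65469 − 1.25 = 3.40469 m along the incline.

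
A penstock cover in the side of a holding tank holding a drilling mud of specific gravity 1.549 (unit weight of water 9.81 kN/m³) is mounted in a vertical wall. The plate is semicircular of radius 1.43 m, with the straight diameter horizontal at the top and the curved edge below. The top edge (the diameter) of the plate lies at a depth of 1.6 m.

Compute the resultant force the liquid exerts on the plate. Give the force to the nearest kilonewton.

γ = 1.549 × 9.81 = 15.19569 kN/m³.
The centroid of a semicircle lies 4r/(3π) = 0.606911 m from the diameter, here below the top edge, so the centroid depth is h_c = 1.6 + 0.606911 = 2.20691 m.
A = πr²/2 = π × 1.43²/2 = 3.21212 m².
Resultant F = γ·h_c·A = 15.19569 × 2.20691 × 3.21212 = 107.72 kN.

F ≈ 108 kN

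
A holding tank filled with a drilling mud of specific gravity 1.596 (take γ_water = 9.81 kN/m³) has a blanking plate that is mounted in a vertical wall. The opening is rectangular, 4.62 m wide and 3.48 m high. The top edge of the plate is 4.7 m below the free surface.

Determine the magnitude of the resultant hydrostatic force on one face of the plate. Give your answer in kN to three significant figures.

γ = 1.596 × 9.81 = 15.65676 kN/m³.
The centroid lies 3.48/2 = 1.74 m below the top edge, so the centroid depth is h_c = 4.7 + 1.74 = 6.44 m.
A = 4.62 × 3.48 = 16.0776 m².
Resultant F = γ·h_c·A = 15.65676 × 6.44 × 16.0776 = 1621.1 kN.

F ≈ 1620 kN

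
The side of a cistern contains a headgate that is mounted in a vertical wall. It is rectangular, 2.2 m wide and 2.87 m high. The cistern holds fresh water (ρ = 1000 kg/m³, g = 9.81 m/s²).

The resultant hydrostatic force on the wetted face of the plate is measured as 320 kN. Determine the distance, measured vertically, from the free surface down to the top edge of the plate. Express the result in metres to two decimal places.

d_top ≈ 3.73 m

γ = ρg = 1000 × 9.81 = 9810 N/m³ = 9.81 kN/m³.
A = 2.2 × 2.87 = 6.314 m².
From F = γ·h_c·A, the centroid depth is h_c = 320/(9.81 × 6.314) = 5.16626 m.
The centroid lies 2.87/2 = 1.435 m below the top edge, so the top edge sits at h_top = 5.16626 − 1.435 = 3.73126 m below the surface.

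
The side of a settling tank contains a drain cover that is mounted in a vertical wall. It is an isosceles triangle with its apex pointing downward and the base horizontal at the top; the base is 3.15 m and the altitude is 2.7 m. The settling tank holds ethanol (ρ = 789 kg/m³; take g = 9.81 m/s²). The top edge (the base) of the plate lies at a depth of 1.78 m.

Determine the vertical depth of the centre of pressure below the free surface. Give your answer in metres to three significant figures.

γ = ρg = 789 × 9.81 / 1000 = 7.74009 kN/m³.
With the apex down, the centroid sits h/3 = 2.7/3 = 0.9 m below the base (the top edge), so the centroid depth is h_c = 1.78 + 0.9 = 2.68 m.
A = ½ × 3.15 × 2.7 = 4.2525 m².
Resultant F = γ·h_c·A = 7.74009 × 2.68 × 4.2525 = 88.2115 kN.
I_c = b·h³/36 = 3.15 × 2.7³/36 = 1.72226 m⁴.
Centre of pressure: y_p = y_c + I_c/(y_c·A) = 2.68 + 1.72226/(2.68 × 4.2525) = 2.68 + 0.151119 = 2.83112 m along the plane.

h_p = 2.83 m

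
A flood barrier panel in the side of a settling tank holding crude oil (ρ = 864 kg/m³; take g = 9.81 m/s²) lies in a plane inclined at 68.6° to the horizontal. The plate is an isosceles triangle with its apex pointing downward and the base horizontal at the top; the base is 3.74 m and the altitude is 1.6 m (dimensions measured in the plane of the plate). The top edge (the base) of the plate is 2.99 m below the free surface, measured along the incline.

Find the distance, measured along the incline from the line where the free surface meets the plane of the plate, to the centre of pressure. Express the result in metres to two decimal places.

γ = ρg = 864 × 9.81 / 1000 = 8.47584 kN/m³.
Let θ = 68.6° be the plate's angle to the horizontal; measure y along the incline from where the plane meets the free surface. Vertical depth h = y·sinθ with sinθ = 0.931056.
With the apex down, the centroid sits h/3 = 1.6/3 = 0.533333 m below the base (the top edge), so y_c = 2.99 + 0.533333 = 3.52333 m and h_c = 3.52333 × 0.931056 = 3.28042 m.
A = ½ × 3.74 × 1.6 = 2.992 m².
Resultant F = γ·h_c·A = 8.47584 × 3.28042 × 2.992 = 83.1905 kN.
I_c = b·h³/36 = 3.74 × 1.6³/36 = 0.425529 m⁴.
Centre of pressure: y_p = y_c + I_c/(y_c·A) = 3.52333 + 0.425529/(3.52333 × 2.992) = 3.52333 + 0.0403659 = 3.5637 m along the plane.

y_p = 3.56 m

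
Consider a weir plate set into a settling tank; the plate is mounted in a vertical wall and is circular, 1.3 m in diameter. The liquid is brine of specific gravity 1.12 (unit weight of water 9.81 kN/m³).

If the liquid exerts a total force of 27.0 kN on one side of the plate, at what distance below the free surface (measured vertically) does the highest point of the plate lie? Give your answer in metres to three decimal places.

γ = 1.12 × 9.81 = 10.9872 kN/m³.
A = π(0.65)² = 1.32732 m².
From F = γ·h_c·A, the centroid depth is h_c = 27.0/(10.9872 × 1.32732) = 1.8514 m.
The centroid is at the centre, 0.65 m below the top of the plate, so the highest point sits at h_top = 1.8514 − 0.65 = 1.2014 m below the surface.

d_top ≈ 1.201 m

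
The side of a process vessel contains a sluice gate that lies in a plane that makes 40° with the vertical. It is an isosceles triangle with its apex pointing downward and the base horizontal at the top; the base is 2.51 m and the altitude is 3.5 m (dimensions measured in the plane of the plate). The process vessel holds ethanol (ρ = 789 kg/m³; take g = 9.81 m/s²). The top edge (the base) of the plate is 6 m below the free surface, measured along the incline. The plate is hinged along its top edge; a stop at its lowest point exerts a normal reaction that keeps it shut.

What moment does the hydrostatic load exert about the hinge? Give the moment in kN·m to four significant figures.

M ≈ 235.5 kN·m

γ = ρg = 789 × 9.81 / 1000 = 7.74009 kN/m³.
The plate makes 40° with the vertical, i.e. θ = 90° − 40° = 50° to the horizontal. Measuring y along the incline from the free-surface line, vertical depth h = y·sinθ with sinθ = 0.766044.
With the apex down, the centroid sits h/3 = 3.5/3 = 1.16667 m below the base (the top edge), so y_c = 6 + 1.16667 = 7.16667 m and h_c = 7.16667 × 0.766044 = 5.48998 m.
A = ½ × 2.51 × 3.5 = 4.3925 m².
Resultant F = γ·h_c·A = 7.74009 × 5.48998 × 4.3925 = 186.65 kN.
I_c = b·h³/36 = 2.51 × 3.5³/36 = 2.98934 m⁴.
Centre of pressure: y_p = y_c + I_c/(y_c·A) = 7.16667 + 2.98934/(7.16667 × 4.3925) = 7.16667 + 0.0949612 = 7.26163 m along the plane.
The resultant acts 1.16667 + 0.0949612 = 1.26163 m (along the plate) below the hinge at the top edge, so the moment about the hinge is M = F × 1.26163 = 186.65 × 1.26163 = 235.483 kN·m.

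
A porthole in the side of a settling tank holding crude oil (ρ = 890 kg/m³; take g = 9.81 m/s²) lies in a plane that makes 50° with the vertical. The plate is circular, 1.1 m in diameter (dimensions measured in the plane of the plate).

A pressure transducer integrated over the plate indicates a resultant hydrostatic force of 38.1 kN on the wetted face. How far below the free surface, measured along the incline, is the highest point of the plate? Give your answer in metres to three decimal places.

y_top ≈ 6.594 m

γ = ρg = 890 × 9.81 / 1000 = 8.7309 kN/m³.
A = π(0.55)² = 0.950332 m².
From F = γ·h_c·A, the centroid depth is h_c = 38.1/(8.7309 × 0.950332) = 4.59188 m.
The plate makes 50° with the vertical, i.e. θ = 90° − 50° = 40° to the horizontal. Measuring y along the incline from the free-surface line, vertical depth h = y·sinθ with sinθ = 0.642788.
Along the incline, y_c = h_c/sinθ = 4.59188/0.642788 = 7.14369 m.
The centroid is at the centre, 0.55 m below the top of the plate, so the highest point sits at y_top = 7.14369 − 0.55 = 6.59369 m along the incline.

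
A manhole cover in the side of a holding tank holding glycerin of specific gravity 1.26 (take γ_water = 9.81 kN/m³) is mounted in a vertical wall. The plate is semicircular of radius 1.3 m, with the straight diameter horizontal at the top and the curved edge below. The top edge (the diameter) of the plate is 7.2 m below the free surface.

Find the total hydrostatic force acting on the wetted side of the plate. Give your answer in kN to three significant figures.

F ≈ 254 kN

γ = 1.26 × 9.81 = 12.3606 kN/m³.
The centroid of a semicircle lies 4r/(3π) = 0.551737 m from the diameter, here below the top edge, so the centroid depth is h_c = 7.2 + 0.551737 = 7.75174 m.
A = πr²/2 = π × 1.3²/2 = 2.65465 m².
Resultant F = γ·h_c·A = 12.3606 × 7.75174 × 2.65465 = 254.358 kN.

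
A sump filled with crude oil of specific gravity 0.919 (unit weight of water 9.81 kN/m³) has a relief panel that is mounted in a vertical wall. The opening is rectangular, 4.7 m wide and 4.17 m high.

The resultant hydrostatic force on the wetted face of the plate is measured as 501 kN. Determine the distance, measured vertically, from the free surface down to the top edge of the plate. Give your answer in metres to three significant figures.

γ = 0.919 × 9.81 = 9.01539 kN/m³.
A = 4.7 × 4.17 = 19.599 m².
From F = γ·h_c·A, the centroid depth is h_c = 501/(9.01539 × 19.599) = 2.83543 m.
The centroid lies 4.17/2 = 2.085 m below the top edge, so the top edge sits at h_top = 2.83543 − 2.085 = 0.75043 m below the surface.

d_top ≈ 0.750 m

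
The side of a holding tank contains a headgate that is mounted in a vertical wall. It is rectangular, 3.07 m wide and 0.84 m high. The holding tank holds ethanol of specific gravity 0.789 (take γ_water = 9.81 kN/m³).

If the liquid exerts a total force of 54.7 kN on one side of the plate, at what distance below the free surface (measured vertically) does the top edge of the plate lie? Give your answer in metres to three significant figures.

d_top ≈ 2.32 m

γ = 0.789 × 9.81 = 7.74009 kN/m³.
A = 3.07 × 0.84 = 2.5788 m².
From F = γ·h_c·A, the centroid depth is h_c = 54.7/(7.74009 × 2.5788) = 2.74046 m.
The centroid lies 0.84/2 = 0.42 m below the top edge, so the top edge sits at h_top = 2.74046 − 0.42 = 2.32046 m below the surface.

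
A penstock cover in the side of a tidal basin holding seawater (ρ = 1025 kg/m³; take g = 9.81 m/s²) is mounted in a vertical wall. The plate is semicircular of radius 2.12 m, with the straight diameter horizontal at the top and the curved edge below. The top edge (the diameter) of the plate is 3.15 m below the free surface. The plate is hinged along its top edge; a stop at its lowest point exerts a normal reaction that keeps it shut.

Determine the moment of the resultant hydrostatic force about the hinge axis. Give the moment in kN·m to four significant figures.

γ = ρg = 1025 × 9.81 / 1000 = 10.05525 kN/m³.
The centroid of a semicircle lies 4r/(3π) = 0.899756 m from the diameter, here below the top edge, so the centroid depth is h_c = 3.15 + 0.899756 = 4.04976 m.
A = πr²/2 = π × 2.12²/2 = 7.05979 m².
Resultant F = γ·h_c·A = 10.05525 × 4.04976 × 7.05979 = 287.484 kN.
I_c = (π/8 − 8/(9π))·r⁴ = 0.109757 × 2.12⁴ = 2.21705 m⁴.
Centre of pressure: y_p = y_c + I_c/(y_c·A) = 4.04976 + 2.21705/(4.04976 × 7.05979) = 4.04976 + 0.0775451 = 4.12731 m along the plane.
The resultant acts 0.899756 + 0.0775451 = 0.977301 m (along the plate) below the hinge at the top edge, so the moment about the hinge is M = F × 0.977301 = 287.484 × 0.977301 = 280.958 kN·m.

M ≈ 281.0 kN·m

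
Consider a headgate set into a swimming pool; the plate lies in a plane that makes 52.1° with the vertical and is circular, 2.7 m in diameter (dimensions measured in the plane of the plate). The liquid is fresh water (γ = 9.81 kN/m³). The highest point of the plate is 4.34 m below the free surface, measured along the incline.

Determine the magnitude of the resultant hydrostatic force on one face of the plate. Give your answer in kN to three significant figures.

γ = 9.81 kN/m³.
The plate makes 52.1° with the vertical, i.e. θ = 90° − 52.1° = 37.9° to the horizontal. Measuring y along the incline from the free-surface line, vertical depth h = y·sinθ with sinθ = 0.614285.
The centroid is at the centre, 1.35 m below the top of the plate, so y_c = 4.34 + 1.35 = 5.69 m and h_c = 5.69 × 0.614285 = 3.49528 m.
A = π(1.35)² = 5.72555 m².
Resultant F = γ·h_c·A = 9.81 × 3.49528 × 5.72555 = 196.322 kN.

F ≈ 196 kN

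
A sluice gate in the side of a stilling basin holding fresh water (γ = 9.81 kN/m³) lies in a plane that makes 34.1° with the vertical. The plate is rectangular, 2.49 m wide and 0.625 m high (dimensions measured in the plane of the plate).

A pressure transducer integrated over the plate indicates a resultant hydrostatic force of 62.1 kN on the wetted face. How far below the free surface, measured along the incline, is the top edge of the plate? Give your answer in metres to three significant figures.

y_top ≈ 4.60 m

γ = 9.81 kN/m³.
A = 2.49 × 0.625 = 1.55625 m².
From F = γ·h_c·A, the centroid depth is h_c = 62.1/(9.81 × 1.55625) = 4.06765 m.
The plate makes 34.1° with the vertical, i.e. θ = 90° − 34.1° = 55.9° to the horizontal. Measuring y along the incline from the free-surface line, vertical depth h = y·sinθ with sinθ = 0.828060.
Along the incline, y_c = h_c/sinθ = 4.06765/0.828060 = 4.91226 m.
The centroid lies 0.625/2 = 0.3125 m below the top edge, so the top edge sits at y_top = 4.91226 − 0.3125 = 4.59976 m along the incline.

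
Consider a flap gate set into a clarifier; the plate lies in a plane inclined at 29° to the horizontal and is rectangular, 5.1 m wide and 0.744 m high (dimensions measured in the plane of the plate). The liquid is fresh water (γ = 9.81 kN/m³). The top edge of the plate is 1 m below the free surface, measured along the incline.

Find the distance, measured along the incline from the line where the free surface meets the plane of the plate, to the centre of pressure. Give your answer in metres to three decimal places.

γ = 9.81 kN/m³.
Let θ = 29° be the plate's angle to the horizontal; measure y along the incline from where the plane meets the free surface. Vertical depth h = y·sinθ with sinθ = 0.484810.
The centroid lies 0.744/2 = 0.372 m below the top edge, so y_c = 1 + 0.372 = 1.372 m and h_c = 1.372 × 0.484810 = 0.665159 m.
A = 5.1 × 0.744 = 3.7944 m².
Resultant F = γ·h_c·A = 9.81 × 0.665159 × 3.7944 = 24.7593 kN.
I_c = b·h³/12 = 5.1 × 0.744³/12 = 0.175028 m⁴.
Centre of pressure: y_p = y_c + I_c/(y_c·A) = 1.372 + 0.175028/(1.372 × 3.7944) = 1.372 + 0.033621 = 1.40562 m along the plane.

y_p = 1.406 m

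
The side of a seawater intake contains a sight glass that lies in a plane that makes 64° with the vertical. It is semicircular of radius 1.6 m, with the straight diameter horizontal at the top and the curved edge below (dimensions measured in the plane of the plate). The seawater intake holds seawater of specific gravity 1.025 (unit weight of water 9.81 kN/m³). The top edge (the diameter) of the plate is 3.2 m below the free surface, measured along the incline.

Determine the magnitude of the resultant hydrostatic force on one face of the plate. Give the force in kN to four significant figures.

F ≈ 68.76 kN

γ = 1.025 × 9.81 = 10.05525 kN/m³.
The plate makes 64° with the vertical, i.e. θ = 90° − 64° = 26° to the horizontal. Measuring y along the incline from the free-surface line, vertical depth h = y·sinθ with sinθ = 0.438371.
The centroid of a semicircle lies 4r/(3π) = 0.679061 m from the diameter, here below the top edge, so y_c = 3.2 + 0.679061 = 3.87906 m and h_c = 3.87906 × 0.438371 = 1.70047 m.
A = πr²/2 = π × 1.6²/2 = 4.02124 m².
Resultant F = γ·h_c·A = 10.05525 × 1.70047 × 4.02124 = 68.7578 kN.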